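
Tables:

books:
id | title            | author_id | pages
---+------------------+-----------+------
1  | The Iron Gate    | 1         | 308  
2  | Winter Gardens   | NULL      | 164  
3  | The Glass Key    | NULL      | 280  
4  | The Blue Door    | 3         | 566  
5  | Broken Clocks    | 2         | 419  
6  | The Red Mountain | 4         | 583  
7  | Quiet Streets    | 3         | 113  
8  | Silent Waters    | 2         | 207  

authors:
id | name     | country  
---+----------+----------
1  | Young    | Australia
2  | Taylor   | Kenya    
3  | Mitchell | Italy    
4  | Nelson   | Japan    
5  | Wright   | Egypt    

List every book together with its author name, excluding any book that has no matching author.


INNER JOIN keeps only books rows whose author_id matches an id in authors. Walk through each book:
  - book 1 (The Iron Gate): author_id=1 -> matches Young
  - book 2 (Winter Gardens): author_id=NULL, no match -> dropped
  - book 3 (The Glass Key): author_id=NULL, no match -> dropped
  - book 4 (The Blue Door): author_id=3 -> matches Mitchell
  - book 5 (Broken Clocks): author_id=2 -> matches Taylor
  - book 6 (The Red Mountain): author_id=4 -> matches Nelson
  - book 7 (Quiet Streets): author_id=3 -> matches Mitchell
  - book 8 (Silent Waters): author_id=2 -> matches Taylor
So 2 of 8 rows are dropped.

SQL:
SELECT a.title, b.name AS author
FROM books a
INNER JOIN authors b ON a.author_id = b.id

Result:
title            | author  
-----------------+---------
The Iron Gate    | Young   
The Blue Door    | Mitchell
Broken Clocks    | Taylor  
The Red Mountain | Nelson  
Quiet Streets    | Mitchell
Silent Waters    | Taylor  


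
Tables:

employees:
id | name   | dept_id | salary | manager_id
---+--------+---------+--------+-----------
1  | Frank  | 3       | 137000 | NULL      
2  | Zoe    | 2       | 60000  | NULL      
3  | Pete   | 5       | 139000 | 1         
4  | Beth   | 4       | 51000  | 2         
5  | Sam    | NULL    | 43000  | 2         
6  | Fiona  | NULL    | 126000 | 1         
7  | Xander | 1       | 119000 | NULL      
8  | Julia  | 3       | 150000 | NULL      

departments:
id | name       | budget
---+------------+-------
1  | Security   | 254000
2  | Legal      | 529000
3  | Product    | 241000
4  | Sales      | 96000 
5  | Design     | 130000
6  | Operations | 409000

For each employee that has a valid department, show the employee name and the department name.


INNER JOIN keeps only employees rows whose dept_id matches an id in departments. Walk through each employee:
  - employee 1 (Frank): dept_id=3 -> matches Product
  - employee 2 (Zoe): dept_id=2 -> matches Legal
  - employee 3 (Pete): dept_id=5 -> matches Design
  - employee 4 (Beth): dept_id=4 -> matches Sales
  - employee 5 (Sam): dept_id=NULL, no match -> dropped
  - employee 6 (Fiona): dept_id=NULL, no match -> dropped
  - employee 7 (Xander): dept_id=1 -> matches Security
  - employee 8 (Julia): dept_id=3 -> matches Product
So 2 of 8 rows are dropped.

SQL:
SELECT a.name, b.name AS department
FROM employees a
INNER JOIN departments b ON a.dept_id = b.id

Result:
name   | department
-------+-----------
Frank  | Product   
Zoe    | Legal     
Pete   | Design    
Beth   | Sales     
Xander | Security  
Julia  | Product   


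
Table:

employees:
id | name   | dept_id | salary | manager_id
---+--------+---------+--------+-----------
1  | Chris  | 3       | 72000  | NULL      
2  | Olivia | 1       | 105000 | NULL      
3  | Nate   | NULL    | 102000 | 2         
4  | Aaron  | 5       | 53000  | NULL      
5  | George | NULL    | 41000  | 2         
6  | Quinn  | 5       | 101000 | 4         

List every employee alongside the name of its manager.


This is a self-join: employees is joined to a second copy of itself, matching each row's manager_id to another row's id. Use LEFT JOIN so rows with manager_id=NULL are kept.
  - employee 1 (Chris): manager_id=NULL -> NULL
  - employee 2 (Olivia): manager_id=NULL -> NULL
  - employee 3 (Nate): manager_id=2 -> Olivia
  - employee 4 (Aaron): manager_id=NULL -> NULL
  - employee 5 (George): manager_id=2 -> Olivia
  - employee 6 (Quinn): manager_id=4 -> Aaron

SQL:
SELECT a.name AS item, b.name AS manager
FROM employees a
LEFT JOIN employees b ON a.manager_id = b.id

Result:
item   | manager
-------+--------
Chris  | NULL   
Olivia | NULL   
Nate   | Olivia 
Aaron  | NULL   
George | Olivia 
Quinn  | Aaron  


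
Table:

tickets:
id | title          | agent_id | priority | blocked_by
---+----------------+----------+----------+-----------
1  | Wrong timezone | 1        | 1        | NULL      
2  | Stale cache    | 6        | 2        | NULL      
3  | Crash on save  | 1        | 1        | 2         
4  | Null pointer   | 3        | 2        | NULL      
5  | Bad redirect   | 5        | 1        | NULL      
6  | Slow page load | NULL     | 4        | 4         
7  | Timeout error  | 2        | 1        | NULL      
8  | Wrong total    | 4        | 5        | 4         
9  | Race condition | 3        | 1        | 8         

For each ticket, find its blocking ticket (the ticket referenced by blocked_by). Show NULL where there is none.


This is a self-join: tickets is joined to a second copy of itself, matching each row's blocked_by to another row's id. Use LEFT JOIN so rows with blocked_by=NULL are kept.
  - ticket 1 (Wrong timezone): blocked_by=NULL -> NULL
  - ticket 2 (Stale cache): blocked_by=NULL -> NULL
  - ticket 3 (Crash on save): blocked_by=2 -> Stale cache
  - ticket 4 (Null pointer): blocked_by=NULL -> NULL
  - ticket 5 (Bad redirect): blocked_by=NULL -> NULL
  - ticket 6 (Slow page load): blocked_by=4 -> Null pointer
  - ticket 7 (Timeout error): blocked_by=NULL -> NULL
  - ticket 8 (Wrong total): blocked_by=4 -> Null pointer
  - ticket 9 (Race condition): blocked_by=8 -> Wrong total

SQL:
SELECT a.title AS item, b.title AS blocked_by
FROM tickets a
LEFT JOIN tickets b ON a.blocked_by = b.id

Result:
item           | blocked_by  
---------------+-------------
Wrong timezone | NULL        
Stale cache    | NULL        
Crash on save  | Stale cache 
Null pointer   | NULL        
Bad redirect   | NULL        
Slow page load | Null pointer
Timeout error  | NULL        
Wrong total    | Null pointer
Race condition | Wrong total 


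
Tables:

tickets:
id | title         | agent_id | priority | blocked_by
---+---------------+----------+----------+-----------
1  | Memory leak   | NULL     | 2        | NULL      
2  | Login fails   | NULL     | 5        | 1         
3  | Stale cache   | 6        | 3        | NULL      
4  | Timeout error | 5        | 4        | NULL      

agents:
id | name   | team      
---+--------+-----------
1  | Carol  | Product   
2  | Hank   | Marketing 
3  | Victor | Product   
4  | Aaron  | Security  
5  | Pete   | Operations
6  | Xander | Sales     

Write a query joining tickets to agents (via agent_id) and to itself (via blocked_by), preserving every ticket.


Two LEFT JOINs from the same base table tickets: one to agents via agent_id, one to tickets itself via blocked_by. Both are LEFT so every ticket is preserved.
Match against agents:
  - ticket 1 (Memory leak): agent_id=NULL, no match -> kept with NULL
  - ticket 2 (Login fails): agent_id=NULL, no match -> kept with NULL
  - ticket 3 (Stale cache): agent_id=6 -> matches Xander
  - ticket 4 (Timeout error): agent_id=5 -> matches Pete
Match against tickets (self):
  - ticket 1 (Memory leak): blocked_by=NULL -> NULL
  - ticket 2 (Login fails): blocked_by=1 -> Memory leak
  - ticket 3 (Stale cache): blocked_by=NULL -> NULL
  - ticket 4 (Timeout error): blocked_by=NULL -> NULL

SQL:
SELECT a.title, b.name AS agent, c.title AS blocked_by
FROM tickets a
LEFT JOIN agents b ON a.agent_id = b.id
LEFT JOIN tickets c ON a.blocked_by = c.id

Result:
title         | agent  | blocked_by 
--------------+--------+------------
Memory leak   | NULL   | NULL       
Login fails   | NULL   | Memory leak
Stale cache   | Xander | NULL       
Timeout error | Pete   | NULL       


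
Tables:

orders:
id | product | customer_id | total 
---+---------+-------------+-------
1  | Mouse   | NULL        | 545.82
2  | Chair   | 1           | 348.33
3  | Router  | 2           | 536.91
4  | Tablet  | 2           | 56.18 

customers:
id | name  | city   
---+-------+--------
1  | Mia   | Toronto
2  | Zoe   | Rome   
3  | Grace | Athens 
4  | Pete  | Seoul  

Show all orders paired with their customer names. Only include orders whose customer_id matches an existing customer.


INNER JOIN keeps only orders rows whose customer_id matches an id in customers. Walk through each order:
  - order 1 (Mouse): customer_id=NULL, no match -> dropped
  - order 2 (Chair): customer_id=1 -> matches Mia
  - order 3 (Router): customer_id=2 -> matches Zoe
  - order 4 (Tablet): customer_id=2 -> matches Zoe
So 1 of 4 rows is dropped.

SQL:
SELECT a.product, b.name AS customer
FROM orders a
INNER JOIN customers b ON a.customer_id = b.id

Result:
product | customer
--------+---------
Chair   | Mia     
Router  | Zoe     
Tablet  | Zoe     


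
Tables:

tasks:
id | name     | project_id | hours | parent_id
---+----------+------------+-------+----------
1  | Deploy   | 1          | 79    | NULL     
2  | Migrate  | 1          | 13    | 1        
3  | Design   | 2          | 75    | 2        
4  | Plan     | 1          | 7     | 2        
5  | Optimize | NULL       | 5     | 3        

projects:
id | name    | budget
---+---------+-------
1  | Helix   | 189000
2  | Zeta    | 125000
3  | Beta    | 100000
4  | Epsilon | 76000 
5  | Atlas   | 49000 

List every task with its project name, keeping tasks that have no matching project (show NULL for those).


LEFT JOIN keeps every row from tasks (the left table); where project_id has no match in projects, the project columns become NULL. Walk through each task:
  - task 1 (Deploy): project_id=1 -> matches Helix
  - task 2 (Migrate): project_id=1 -> matches Helix
  - task 3 (Design): project_id=2 -> matches Zeta
  - task 4 (Plan): project_id=1 -> matches Helix
  - task 5 (Optimize): project_id=NULL, no match -> kept with NULL
All 5 rows appear; 1 has NULL project.

SQL:
SELECT a.name, b.name AS project
FROM tasks a
LEFT JOIN projects b ON a.project_id = b.id

Result:
name     | project
---------+--------
Deploy   | Helix  
Migrate  | Helix  
Design   | Zeta   
Plan     | Helix  
Optimize | NULL   


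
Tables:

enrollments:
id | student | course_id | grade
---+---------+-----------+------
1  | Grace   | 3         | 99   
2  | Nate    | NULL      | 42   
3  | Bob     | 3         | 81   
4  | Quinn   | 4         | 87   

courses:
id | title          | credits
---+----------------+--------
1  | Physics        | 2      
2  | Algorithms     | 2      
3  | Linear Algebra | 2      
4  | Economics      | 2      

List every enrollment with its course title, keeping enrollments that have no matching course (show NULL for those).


LEFT JOIN keeps every row from enrollments (the left table); where course_id has no match in courses, the course columns become NULL. Walk through each enrollment:
  - enrollment 1 (Grace): course_id=3 -> matches Linear Algebra
  - enrollment 2 (Nate): course_id=NULL, no match -> kept with NULL
  - enrollment 3 (Bob): course_id=3 -> matches Linear Algebra
  - enrollment 4 (Quinn): course_id=4 -> matches Economics
All 4 rows appear; 1 has NULL course.

SQL:
SELECT a.student, b.title AS course
FROM enrollments a
LEFT JOIN courses b ON a.course_id = b.id

Result:
student | course        
--------+---------------
Grace   | Linear Algebra
Nate    | NULL          
Bob     | Linear Algebra
Quinn   | Economics     


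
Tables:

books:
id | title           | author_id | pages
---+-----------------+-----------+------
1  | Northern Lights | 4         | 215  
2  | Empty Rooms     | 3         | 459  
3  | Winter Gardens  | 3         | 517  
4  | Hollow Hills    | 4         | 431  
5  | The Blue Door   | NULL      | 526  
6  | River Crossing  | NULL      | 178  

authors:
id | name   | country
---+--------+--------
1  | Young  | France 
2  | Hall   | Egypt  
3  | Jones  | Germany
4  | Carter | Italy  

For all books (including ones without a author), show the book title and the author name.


LEFT JOIN keeps every row from books (the left table); where author_id has no match in authors, the author columns become NULL. Walk through each book:
  - book 1 (Northern Lights): author_id=4 -> matches Carter
  - book 2 (Empty Rooms): author_id=3 -> matches Jones
  - book 3 (Winter Gardens): author_id=3 -> matches Jones
  - book 4 (Hollow Hills): author_id=4 -> matches Carter
  - book 5 (The Blue Door): author_id=NULL, no match -> kept with NULL
  - book 6 (River Crossing): author_id=NULL, no match -> kept with NULL
All 6 rows appear; 2 have NULL author.

SQL:
SELECT a.title, b.name AS author
FROM books a
LEFT JOIN authors b ON a.author_id = b.id

Result:
title           | author
----------------+-------
Northern Lights | Carter
Empty Rooms     | Jones 
Winter Gardens  | Jones 
Hollow Hills    | Carter
The Blue Door   | NULL  
River Crossing  | NULL  


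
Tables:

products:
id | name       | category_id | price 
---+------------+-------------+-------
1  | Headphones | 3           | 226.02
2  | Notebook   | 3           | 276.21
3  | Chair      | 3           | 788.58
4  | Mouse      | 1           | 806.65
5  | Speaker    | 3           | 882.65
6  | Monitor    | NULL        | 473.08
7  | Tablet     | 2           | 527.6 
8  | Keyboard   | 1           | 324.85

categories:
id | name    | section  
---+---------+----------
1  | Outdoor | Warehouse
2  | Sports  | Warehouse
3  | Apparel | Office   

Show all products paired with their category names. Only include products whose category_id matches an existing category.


INNER JOIN keeps only products rows whose category_id matches an id in categories. Walk through each product:
  - product 1 (Headphones): category_id=3 -> matches Apparel
  - product 2 (Notebook): category_id=3 -> matches Apparel
  - product 3 (Chair): category_id=3 -> matches Apparel
  - product 4 (Mouse): category_id=1 -> matches Outdoor
  - product 5 (Speaker): category_id=3 -> matches Apparel
  - product 6 (Monitor): category_id=NULL, no match -> dropped
  - product 7 (Tablet): category_id=2 -> matches Sports
  - product 8 (Keyboard): category_id=1 -> matches Outdoor
So 1 of 8 rows is dropped.

SQL:
SELECT a.name, b.name AS category
FROM products a
INNER JOIN categories b ON a.category_id = b.id

Result:
name       | category
-----------+---------
Headphones | Apparel 
Notebook   | Apparel 
Chair      | Apparel 
Mouse      | Outdoor 
Speaker    | Apparel 
Tablet     | Sports  
Keyboard   | Outdoor 


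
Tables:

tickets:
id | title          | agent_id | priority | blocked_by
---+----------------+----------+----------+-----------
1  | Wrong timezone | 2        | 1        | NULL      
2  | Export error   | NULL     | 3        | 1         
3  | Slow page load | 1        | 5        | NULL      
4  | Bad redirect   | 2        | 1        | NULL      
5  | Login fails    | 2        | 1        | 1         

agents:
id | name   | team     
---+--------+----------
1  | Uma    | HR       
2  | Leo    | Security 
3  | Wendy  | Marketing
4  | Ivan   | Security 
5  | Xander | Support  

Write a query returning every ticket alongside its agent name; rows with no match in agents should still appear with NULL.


LEFT JOIN keeps every row from tickets (the left table); where agent_id has no match in agents, the agent columns become NULL. Walk through each ticket:
  - ticket 1 (Wrong timezone): agent_id=2 -> matches Leo
  - ticket 2 (Export error): agent_id=NULL, no match -> kept with NULL
  - ticket 3 (Slow page load): agent_id=1 -> matches Uma
  - ticket 4 (Bad redirect): agent_id=2 -> matches Leo
  - ticket 5 (Login fails): agent_id=2 -> matches Leo
All 5 rows appear; 1 has NULL agent.

SQL:
SELECT a.title, b.name AS agent
FROM tickets a
LEFT JOIN agents b ON a.agent_id = b.id

Result:
title          | agent
---------------+------
Wrong timezone | Leo  
Export error   | NULL 
Slow page load | Uma  
Bad redirect   | Leo  
Login fails    | Leo  


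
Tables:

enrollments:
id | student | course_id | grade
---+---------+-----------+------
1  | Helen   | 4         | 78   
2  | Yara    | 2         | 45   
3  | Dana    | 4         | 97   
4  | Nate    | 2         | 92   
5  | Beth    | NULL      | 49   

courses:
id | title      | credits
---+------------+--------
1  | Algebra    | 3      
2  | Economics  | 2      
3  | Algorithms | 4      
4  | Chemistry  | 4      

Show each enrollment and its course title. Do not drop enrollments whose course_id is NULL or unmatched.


LEFT JOIN keeps every row from enrollments (the left table); where course_id has no match in courses, the course columns become NULL. Walk through each enrollment:
  - enrollment 1 (Helen): course_id=4 -> matches Chemistry
  - enrollment 2 (Yara): course_id=2 -> matches Economics
  - enrollment 3 (Dana): course_id=4 -> matches Chemistry
  - enrollment 4 (Nate): course_id=2 -> matches Economics
  - enrollment 5 (Beth): course_id=NULL, no match -> kept with NULL
All 5 rows appear; 1 has NULL course.

SQL:
SELECT a.student, b.title AS course
FROM enrollments a
LEFT JOIN courses b ON a.course_id = b.id

Result:
student | course   
--------+----------
Helen   | Chemistry
Yara    | Economics
Dana    | Chemistry
Nate    | Economics
Beth    | NULL     


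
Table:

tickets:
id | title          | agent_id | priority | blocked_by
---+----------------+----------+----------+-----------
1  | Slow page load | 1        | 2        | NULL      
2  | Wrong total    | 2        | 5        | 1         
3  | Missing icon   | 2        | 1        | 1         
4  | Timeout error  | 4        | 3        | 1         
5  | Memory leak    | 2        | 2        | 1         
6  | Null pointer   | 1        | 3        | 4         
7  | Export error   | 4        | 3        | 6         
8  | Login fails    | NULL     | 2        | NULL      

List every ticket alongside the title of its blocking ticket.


This is a self-join: tickets is joined to a second copy of itself, matching each row's blocked_by to another row's id. Use LEFT JOIN so rows with blocked_by=NULL are kept.
  - ticket 1 (Slow page load): blocked_by=NULL -> NULL
  - ticket 2 (Wrong total): blocked_by=1 -> Slow page load
  - ticket 3 (Missing icon): blocked_by=1 -> Slow page load
  - ticket 4 (Timeout error): blocked_by=1 -> Slow page load
  - ticket 5 (Memory leak): blocked_by=1 -> Slow page load
  - ticket 6 (Null pointer): blocked_by=4 -> Timeout error
  - ticket 7 (Export error): blocked_by=6 -> Null pointer
  - ticket 8 (Login fails): blocked_by=NULL -> NULL

SQL:
SELECT a.title AS item, b.title AS blocked_by
FROM tickets a
LEFT JOIN tickets b ON a.blocked_by = b.id

Result:
item           | blocked_by    
---------------+---------------
Slow page load | NULL          
Wrong total    | Slow page load
Missing icon   | Slow page load
Timeout error  | Slow page load
Memory leak    | Slow page load
Null pointer   | Timeout error 
Export error   | Null pointer  
Login fails    | NULL          


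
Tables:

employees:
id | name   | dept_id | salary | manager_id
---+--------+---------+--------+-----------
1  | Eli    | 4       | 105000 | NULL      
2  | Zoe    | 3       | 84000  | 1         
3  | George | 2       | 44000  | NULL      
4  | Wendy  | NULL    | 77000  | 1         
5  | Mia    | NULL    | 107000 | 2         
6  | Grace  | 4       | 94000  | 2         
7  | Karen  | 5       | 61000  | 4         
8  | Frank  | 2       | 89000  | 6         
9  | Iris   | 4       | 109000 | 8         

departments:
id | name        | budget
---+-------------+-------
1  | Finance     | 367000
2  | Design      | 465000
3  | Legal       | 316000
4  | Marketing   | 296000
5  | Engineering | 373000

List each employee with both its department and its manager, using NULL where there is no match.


Two LEFT JOINs from the same base table employees: one to departments via dept_id, one to employees itself via manager_id. Both are LEFT so every employee is preserved.
Match against departments:
  - employee 1 (Eli): dept_id=4 -> matches Marketing
  - employee 2 (Zoe): dept_id=3 -> matches Legal
  - employee 3 (George): dept_id=2 -> matches Design
  - employee 4 (Wendy): dept_id=NULL, no match -> kept with NULL
  - employee 5 (Mia): dept_id=NULL, no match -> kept with NULL
  - employee 6 (Grace): dept_id=4 -> matches Marketing
  - employee 7 (Karen): dept_id=5 -> matches Engineering
  - employee 8 (Frank): dept_id=2 -> matches Design
  - employee 9 (Iris): dept_id=4 -> matches Marketing
Match against employees (self):
  - employee 1 (Eli): manager_id=NULL -> NULL
  - employee 2 (Zoe): manager_id=1 -> Eli
  - employee 3 (George): manager_id=NULL -> NULL
  - employee 4 (Wendy): manager_id=1 -> Eli
  - employee 5 (Mia): manager_id=2 -> Zoe
  - employee 6 (Grace): manager_id=2 -> Zoe
  - employee 7 (Karen): manager_id=4 -> Wendy
  - employee 8 (Frank): manager_id=6 -> Grace
  - employee 9 (Iris): manager_id=8 -> Frank

SQL:
SELECT a.name, b.name AS department, c.name AS manager
FROM employees a
LEFT JOIN departments b ON a.dept_id = b.id
LEFT JOIN employees c ON a.manager_id = c.id

Result:
name   | department  | manager
-------+-------------+--------
Eli    | Marketing   | NULL   
Zoe    | Legal       | Eli    
George | Design      | NULL   
Wendy  | NULL        | Eli    
Mia    | NULL        | Zoe    
Grace  | Marketing   | Zoe    
Karen  | Engineering | Wendy  
Frank  | Design      | Grace  
Iris   | Marketing   | Frank  


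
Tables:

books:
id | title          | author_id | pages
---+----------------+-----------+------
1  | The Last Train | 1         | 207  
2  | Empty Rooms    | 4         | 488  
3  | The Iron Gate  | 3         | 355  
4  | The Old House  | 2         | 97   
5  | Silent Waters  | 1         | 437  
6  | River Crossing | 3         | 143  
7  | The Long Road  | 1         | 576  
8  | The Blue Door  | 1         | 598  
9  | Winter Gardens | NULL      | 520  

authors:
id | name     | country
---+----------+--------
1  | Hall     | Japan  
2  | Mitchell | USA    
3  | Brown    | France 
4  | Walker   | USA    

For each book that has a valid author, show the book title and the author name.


INNER JOIN keeps only books rows whose author_id matches an id in authors. Walk through each book:
  - book 1 (The Last Train): author_id=1 -> matches Hall
  - book 2 (Empty Rooms): author_id=4 -> matches Walker
  - book 3 (The Iron Gate): author_id=3 -> matches Brown
  - book 4 (The Old House): author_id=2 -> matches Mitchell
  - book 5 (Silent Waters): author_id=1 -> matches Hall
  - book 6 (River Crossing): author_id=3 -> matches Brown
  - book 7 (The Long Road): author_id=1 -> matches Hall
  - book 8 (The Blue Door): author_id=1 -> matches Hall
  - book 9 (Winter Gardens): author_id=NULL, no match -> dropped
So 1 of 9 rows is dropped.

SQL:
SELECT a.title, b.name AS author
FROM books a
INNER JOIN authors b ON a.author_id = b.id

Result:
title          | author  
---------------+---------
The Last Train | Hall    
Empty Rooms    | Walker  
The Iron Gate  | Brown   
The Old House  | Mitchell
Silent Waters  | Hall    
River Crossing | Brown   
The Long Road  | Hall    
The Blue Door  | Hall    


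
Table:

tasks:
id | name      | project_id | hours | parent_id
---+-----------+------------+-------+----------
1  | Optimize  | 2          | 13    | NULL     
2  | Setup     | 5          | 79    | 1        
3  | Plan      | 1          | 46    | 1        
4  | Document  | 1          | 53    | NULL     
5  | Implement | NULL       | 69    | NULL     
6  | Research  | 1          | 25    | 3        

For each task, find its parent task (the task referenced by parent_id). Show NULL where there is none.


This is a self-join: tasks is joined to a second copy of itself, matching each row's parent_id to another row's id. Use LEFT JOIN so rows with parent_id=NULL are kept.
  - task 1 (Optimize): parent_id=NULL -> NULL
  - task 2 (Setup): parent_id=1 -> Optimize
  - task 3 (Plan): parent_id=1 -> Optimize
  - task 4 (Document): parent_id=NULL -> NULL
  - task 5 (Implement): parent_id=NULL -> NULL
  - task 6 (Research): parent_id=3 -> Plan

SQL:
SELECT a.name AS item, b.name AS parent
FROM tasks a
LEFT JOIN tasks b ON a.parent_id = b.id

Result:
item      | parent  
----------+---------
Optimize  | NULL    
Setup     | Optimize
Plan      | Optimize
Document  | NULL    
Implement | NULL    
Research  | Plan    


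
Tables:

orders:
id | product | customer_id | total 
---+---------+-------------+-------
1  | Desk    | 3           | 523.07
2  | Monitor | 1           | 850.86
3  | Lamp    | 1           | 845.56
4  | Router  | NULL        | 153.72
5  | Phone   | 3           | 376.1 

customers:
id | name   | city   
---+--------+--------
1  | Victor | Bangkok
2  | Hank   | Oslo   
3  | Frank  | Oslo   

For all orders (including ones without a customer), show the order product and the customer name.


LEFT JOIN keeps every row from orders (the left table); where customer_id has no match in customers, the customer columns become NULL. Walk through each order:
  - order 1 (Desk): customer_id=3 -> matches Frank
  - order 2 (Monitor): customer_id=1 -> matches Victor
  - order 3 (Lamp): customer_id=1 -> matches Victor
  - order 4 (Router): customer_id=NULL, no match -> kept with NULL
  - order 5 (Phone): customer_id=3 -> matches Frank
All 5 rows appear; 1 has NULL customer.

SQL:
SELECT a.product, b.name AS customer
FROM orders a
LEFT JOIN customers b ON a.customer_id = b.id

Result:
product | customer
--------+---------
Desk    | Frank   
Monitor | Victor  
Lamp    | Victor  
Router  | NULL    
Phone   | Frank   


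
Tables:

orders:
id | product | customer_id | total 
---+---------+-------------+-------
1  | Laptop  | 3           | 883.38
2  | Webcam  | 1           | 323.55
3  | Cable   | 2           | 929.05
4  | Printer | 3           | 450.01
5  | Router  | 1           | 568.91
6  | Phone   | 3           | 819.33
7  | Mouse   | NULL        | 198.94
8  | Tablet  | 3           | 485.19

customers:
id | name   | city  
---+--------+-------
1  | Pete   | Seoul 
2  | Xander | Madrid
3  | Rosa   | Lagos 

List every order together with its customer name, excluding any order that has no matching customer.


INNER JOIN keeps only orders rows whose customer_id matches an id in customers. Walk through each order:
  - order 1 (Laptop): customer_id=3 -> matches Rosa
  - order 2 (Webcam): customer_id=1 -> matches Pete
  - order 3 (Cable): customer_id=2 -> matches Xander
  - order 4 (Printer): customer_id=3 -> matches Rosa
  - order 5 (Router): customer_id=1 -> matches Pete
  - order 6 (Phone): customer_id=3 -> matches Rosa
  - order 7 (Mouse): customer_id=NULL, no match -> dropped
  - order 8 (Tablet): customer_id=3 -> matches Rosa
So 1 of 8 rows is dropped.

SQL:
SELECT a.product, b.name AS customer
FROM orders a
INNER JOIN customers b ON a.customer_id = b.id

Result:
product | customer
--------+---------
Laptop  | Rosa    
Webcam  | Pete    
Cable   | Xander  
Printer | Rosa    
Router  | Pete    
Phone   | Rosa    
Tablet  | Rosa    


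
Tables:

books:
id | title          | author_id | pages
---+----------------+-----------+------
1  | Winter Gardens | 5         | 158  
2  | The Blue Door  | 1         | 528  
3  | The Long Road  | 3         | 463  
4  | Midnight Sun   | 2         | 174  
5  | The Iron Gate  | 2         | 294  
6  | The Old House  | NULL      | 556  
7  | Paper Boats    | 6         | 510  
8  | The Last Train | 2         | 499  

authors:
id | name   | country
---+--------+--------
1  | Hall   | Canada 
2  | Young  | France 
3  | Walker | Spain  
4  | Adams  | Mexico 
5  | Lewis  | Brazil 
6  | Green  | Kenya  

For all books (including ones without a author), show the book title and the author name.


LEFT JOIN keeps every row from books (the left table); where author_id has no match in authors, the author columns become NULL. Walk through each book:
  - book 1 (Winter Gardens): author_id=5 -> matches Lewis
  - book 2 (The Blue Door): author_id=1 -> matches Hall
  - book 3 (The Long Road): author_id=3 -> matches Walker
  - book 4 (Midnight Sun): author_id=2 -> matches Young
  - book 5 (The Iron Gate): author_id=2 -> matches Young
  - book 6 (The Old House): author_id=NULL, no match -> kept with NULL
  - book 7 (Paper Boats): author_id=6 -> matches Green
  - book 8 (The Last Train): author_id=2 -> matches Young
All 8 rows appear; 1 has NULL author.

SQL:
SELECT a.title, b.name AS author
FROM books a
LEFT JOIN authors b ON a.author_id = b.id

Result:
title          | author
---------------+-------
Winter Gardens | Lewis 
The Blue Door  | Hall  
The Long Road  | Walker
Midnight Sun   | Young 
The Iron Gate  | Young 
The Old House  | NULL  
Paper Boats    | Green 
The Last Train | Young 


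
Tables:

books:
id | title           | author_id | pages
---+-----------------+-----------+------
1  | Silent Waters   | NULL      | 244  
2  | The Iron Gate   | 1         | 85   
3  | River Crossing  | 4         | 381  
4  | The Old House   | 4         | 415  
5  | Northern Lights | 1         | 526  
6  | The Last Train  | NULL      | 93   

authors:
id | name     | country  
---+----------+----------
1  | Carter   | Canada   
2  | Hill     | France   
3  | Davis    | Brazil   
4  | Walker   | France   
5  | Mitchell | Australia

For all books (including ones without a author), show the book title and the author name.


LEFT JOIN keeps every row from books (the left table); where author_id has no match in authors, the author columns become NULL. Walk through each book:
  - book 1 (Silent Waters): author_id=NULL, no match -> kept with NULL
  - book 2 (The Iron Gate): author_id=1 -> matches Carter
  - book 3 (River Crossing): author_id=4 -> matches Walker
  - book 4 (The Old House): author_id=4 -> matches Walker
  - book 5 (Northern Lights): author_id=1 -> matches Carter
  - book 6 (The Last Train): author_id=NULL, no match -> kept with NULL
All 6 rows appear; 2 have NULL author.

SQL:
SELECT a.title, b.name AS author
FROM books a
LEFT JOIN authors b ON a.author_id = b.id

Result:
title           | author
----------------+-------
Silent Waters   | NULL  
The Iron Gate   | Carter
River Crossing  | Walker
The Old House   | Walker
Northern Lights | Carter
The Last Train  | NULL  


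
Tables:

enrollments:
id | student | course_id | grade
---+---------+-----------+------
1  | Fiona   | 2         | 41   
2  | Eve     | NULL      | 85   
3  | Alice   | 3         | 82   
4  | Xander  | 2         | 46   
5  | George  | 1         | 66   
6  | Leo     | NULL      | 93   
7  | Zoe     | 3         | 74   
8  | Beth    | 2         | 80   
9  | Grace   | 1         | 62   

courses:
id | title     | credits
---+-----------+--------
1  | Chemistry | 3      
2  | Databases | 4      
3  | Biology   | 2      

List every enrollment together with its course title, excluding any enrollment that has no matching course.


INNER JOIN keeps only enrollments rows whose course_id matches an id in courses. Walk through each enrollment:
  - enrollment 1 (Fiona): course_id=2 -> matches Databases
  - enrollment 2 (Eve): course_id=NULL, no match -> dropped
  - enrollment 3 (Alice): course_id=3 -> matches Biology
  - enrollment 4 (Xander): course_id=2 -> matches Databases
  - enrollment 5 (George): course_id=1 -> matches Chemistry
  - enrollment 6 (Leo): course_id=NULL, no match -> dropped
  - enrollment 7 (Zoe): course_id=3 -> matches Biology
  - enrollment 8 (Beth): course_id=2 -> matches Databases
  - enrollment 9 (Grace): course_id=1 -> matches Chemistry
So 2 of 9 rows are dropped.

SQL:
SELECT a.student, b.title AS course
FROM enrollments a
INNER JOIN courses b ON a.course_id = b.id

Result:
student | course   
--------+----------
Fiona   | Databases
Alice   | Biology  
Xander  | Databases
George  | Chemistry
Zoe     | Biology  
Beth    | Databases
Grace   | Chemistry


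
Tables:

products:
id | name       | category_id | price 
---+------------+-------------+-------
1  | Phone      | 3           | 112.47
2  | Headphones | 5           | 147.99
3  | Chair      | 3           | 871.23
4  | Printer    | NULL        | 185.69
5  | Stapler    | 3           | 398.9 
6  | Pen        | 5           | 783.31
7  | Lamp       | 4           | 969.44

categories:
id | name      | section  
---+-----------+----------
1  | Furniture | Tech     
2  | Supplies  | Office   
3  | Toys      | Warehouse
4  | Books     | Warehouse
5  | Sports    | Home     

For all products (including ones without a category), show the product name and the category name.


LEFT JOIN keeps every row from products (the left table); where category_id has no match in categories, the category columns become NULL. Walk through each product:
  - product 1 (Phone): category_id=3 -> matches Toys
  - product 2 (Headphones): category_id=5 -> matches Sports
  - product 3 (Chair): category_id=3 -> matches Toys
  - product 4 (Printer): category_id=NULL, no match -> kept with NULL
  - product 5 (Stapler): category_id=3 -> matches Toys
  - product 6 (Pen): category_id=5 -> matches Sports
  - product 7 (Lamp): category_id=4 -> matches Books
All 7 rows appear; 1 has NULL category.

SQL:
SELECT a.name, b.name AS category
FROM products a
LEFT JOIN categories b ON a.category_id = b.id

Result:
name       | category
-----------+---------
Phone      | Toys    
Headphones | Sports  
Chair      | Toys    
Printer    | NULL    
Stapler    | Toys    
Pen        | Sports  
Lamp       | Books   


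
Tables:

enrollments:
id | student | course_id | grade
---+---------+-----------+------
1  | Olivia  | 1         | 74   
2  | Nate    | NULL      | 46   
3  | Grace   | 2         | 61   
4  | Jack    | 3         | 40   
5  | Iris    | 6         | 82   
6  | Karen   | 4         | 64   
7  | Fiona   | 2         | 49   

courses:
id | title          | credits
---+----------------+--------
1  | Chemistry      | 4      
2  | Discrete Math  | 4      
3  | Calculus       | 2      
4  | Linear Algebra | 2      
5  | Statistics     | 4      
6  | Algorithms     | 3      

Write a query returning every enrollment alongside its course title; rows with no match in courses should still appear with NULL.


LEFT JOIN keeps every row from enrollments (the left table); where course_id has no match in courses, the course columns become NULL. Walk through each enrollment:
  - enrollment 1 (Olivia): course_id=1 -> matches Chemistry
  - enrollment 2 (Nate): course_id=NULL, no match -> kept with NULL
  - enrollment 3 (Grace): course_id=2 -> matches Discrete Math
  - enrollment 4 (Jack): course_id=3 -> matches Calculus
  - enrollment 5 (Iris): course_id=6 -> matches Algorithms
  - enrollment 6 (Karen): course_id=4 -> matches Linear Algebra
  - enrollment 7 (Fiona): course_id=2 -> matches Discrete Math
All 7 rows appear; 1 has NULL course.

SQL:
SELECT a.student, b.title AS course
FROM enrollments a
LEFT JOIN courses b ON a.course_id = b.id

Result:
student | course        
--------+---------------
Olivia  | Chemistry     
Nate    | NULL          
Grace   | Discrete Math 
Jack    | Calculus      
Iris    | Algorithms    
Karen   | Linear Algebra
Fiona   | Discrete Math 


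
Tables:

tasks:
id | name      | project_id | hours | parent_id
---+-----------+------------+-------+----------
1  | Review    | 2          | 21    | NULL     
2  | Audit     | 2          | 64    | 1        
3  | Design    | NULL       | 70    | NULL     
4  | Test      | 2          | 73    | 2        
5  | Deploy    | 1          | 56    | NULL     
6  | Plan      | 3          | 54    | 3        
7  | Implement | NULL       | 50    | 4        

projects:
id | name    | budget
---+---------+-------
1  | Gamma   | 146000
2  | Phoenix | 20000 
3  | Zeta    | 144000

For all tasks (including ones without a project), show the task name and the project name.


LEFT JOIN keeps every row from tasks (the left table); where project_id has no match in projects, the project columns become NULL. Walk through each task:
  - task 1 (Review): project_id=2 -> matches Phoenix
  - task 2 (Audit): project_id=2 -> matches Phoenix
  - task 3 (Design): project_id=NULL, no match -> kept with NULL
  - task 4 (Test): project_id=2 -> matches Phoenix
  - task 5 (Deploy): project_id=1 -> matches Gamma
  - task 6 (Plan): project_id=3 -> matches Zeta
  - task 7 (Implement): project_id=NULL, no match -> kept with NULL
All 7 rows appear; 2 have NULL project.

SQL:
SELECT a.name, b.name AS project
FROM tasks a
LEFT JOIN projects b ON a.project_id = b.id

Result:
name      | project
----------+--------
Review    | Phoenix
Audit     | Phoenix
Design    | NULL   
Test      | Phoenix
Deploy    | Gamma  
Plan      | Zeta   
Implement | NULL   


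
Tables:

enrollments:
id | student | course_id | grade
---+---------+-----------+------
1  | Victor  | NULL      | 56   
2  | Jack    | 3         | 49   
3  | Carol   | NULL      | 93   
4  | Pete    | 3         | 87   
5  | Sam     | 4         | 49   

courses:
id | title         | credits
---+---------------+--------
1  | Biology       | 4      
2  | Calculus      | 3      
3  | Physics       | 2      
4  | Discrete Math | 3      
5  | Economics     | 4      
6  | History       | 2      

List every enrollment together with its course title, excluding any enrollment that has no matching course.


INNER JOIN keeps only enrollments rows whose course_id matches an id in courses. Walk through each enrollment:
  - enrollment 1 (Victor): course_id=NULL, no match -> dropped
  - enrollment 2 (Jack): course_id=3 -> matches Physics
  - enrollment 3 (Carol): course_id=NULL, no match -> dropped
  - enrollment 4 (Pete): course_id=3 -> matches Physics
  - enrollment 5 (Sam): course_id=4 -> matches Discrete Math
So 2 of 5 rows are dropped.

SQL:
SELECT a.student, b.title AS course
FROM enrollments a
INNER JOIN courses b ON a.course_id = b.id

Result:
student | course       
--------+--------------
Jack    | Physics      
Pete    | Physics      
Sam     | Discrete Math


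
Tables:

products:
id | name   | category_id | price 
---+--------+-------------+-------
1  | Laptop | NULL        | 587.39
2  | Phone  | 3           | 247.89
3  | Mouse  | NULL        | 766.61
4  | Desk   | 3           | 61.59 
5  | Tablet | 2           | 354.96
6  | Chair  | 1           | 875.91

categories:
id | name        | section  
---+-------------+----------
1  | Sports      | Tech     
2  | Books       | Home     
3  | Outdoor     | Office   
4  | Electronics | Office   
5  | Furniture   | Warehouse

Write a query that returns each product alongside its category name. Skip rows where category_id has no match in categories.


INNER JOIN keeps only products rows whose category_id matches an id in categories. Walk through each product:
  - product 1 (Laptop): category_id=NULL, no match -> dropped
  - product 2 (Phone): category_id=3 -> matches Outdoor
  - product 3 (Mouse): category_id=NULL, no match -> dropped
  - product 4 (Desk): category_id=3 -> matches Outdoor
  - product 5 (Tablet): category_id=2 -> matches Books
  - product 6 (Chair): category_id=1 -> matches Sports
So 2 of 6 rows are dropped.

SQL:
SELECT a.name, b.name AS category
FROM products a
INNER JOIN categories b ON a.category_id = b.id

Result:
name   | category
-------+---------
Phone  | Outdoor 
Desk   | Outdoor 
Tablet | Books   
Chair  | Sports  


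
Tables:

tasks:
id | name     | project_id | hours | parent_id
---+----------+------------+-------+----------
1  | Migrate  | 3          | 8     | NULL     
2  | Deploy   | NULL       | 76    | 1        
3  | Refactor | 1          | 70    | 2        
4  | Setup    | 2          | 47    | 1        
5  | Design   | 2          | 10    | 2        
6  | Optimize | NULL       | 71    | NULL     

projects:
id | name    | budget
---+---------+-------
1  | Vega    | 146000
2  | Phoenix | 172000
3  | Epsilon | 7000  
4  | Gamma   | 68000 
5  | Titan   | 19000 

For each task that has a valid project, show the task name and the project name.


INNER JOIN keeps only tasks rows whose project_id matches an id in projects. Walk through each task:
  - task 1 (Migrate): project_id=3 -> matches Epsilon
  - task 2 (Deploy): project_id=NULL, no match -> dropped
  - task 3 (Refactor): project_id=1 -> matches Vega
  - task 4 (Setup): project_id=2 -> matches Phoenix
  - task 5 (Design): project_id=2 -> matches Phoenix
  - task 6 (Optimize): project_id=NULL, no match -> dropped
So 2 of 6 rows are dropped.

SQL:
SELECT a.name, b.name AS project
FROM tasks a
INNER JOIN projects b ON a.project_id = b.id

Result:
name     | project
---------+--------
Migrate  | Epsilon
Refactor | Vega   
Setup    | Phoenix
Design   | Phoenix
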